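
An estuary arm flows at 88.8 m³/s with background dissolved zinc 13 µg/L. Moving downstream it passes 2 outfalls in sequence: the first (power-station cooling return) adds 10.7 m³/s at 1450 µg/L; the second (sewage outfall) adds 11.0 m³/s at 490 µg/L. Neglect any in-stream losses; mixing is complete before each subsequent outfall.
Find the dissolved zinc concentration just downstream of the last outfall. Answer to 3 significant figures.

200 µg/L

After outfall 1: Q = 88.80 + 10.70 = 99.50 m³/s; C = (88.80·13.00 + 10.70·1450)/99.50 = 167.5 µg/L.
After outfall 2: Q = 99.50 + 11.00 = 110.5 m³/s; C = (99.50·167.5 + 11.00·490.0)/110.5 = 199.6 µg/L.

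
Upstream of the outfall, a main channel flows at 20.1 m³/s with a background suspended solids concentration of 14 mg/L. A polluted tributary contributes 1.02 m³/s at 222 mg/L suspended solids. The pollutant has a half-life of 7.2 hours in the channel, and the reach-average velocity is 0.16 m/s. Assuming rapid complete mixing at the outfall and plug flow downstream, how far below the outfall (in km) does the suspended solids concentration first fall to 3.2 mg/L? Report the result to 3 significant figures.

12.1 km

Flow-weighted average: C = (20.10·14.00 + 1.020·222.0) / 21.12 = 507.8/21.12 = 24.05 mg/L.
Half-life 7.2 h → k = ln 2 / 7.2 = 0.09627 h⁻¹ = 2.310 d⁻¹.
Set 24.05·exp(−k·t) = 3.2 → t = ln(24.05/3.2)/k = 75420 s = 20.95 h.
Distance = v·t = 0.16·75420 = 12070 m = 12.07 km.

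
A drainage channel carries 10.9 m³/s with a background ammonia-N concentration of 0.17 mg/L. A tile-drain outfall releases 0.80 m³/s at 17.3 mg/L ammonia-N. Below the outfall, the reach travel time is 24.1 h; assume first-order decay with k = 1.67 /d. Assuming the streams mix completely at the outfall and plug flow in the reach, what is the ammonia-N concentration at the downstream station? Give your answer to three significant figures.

Flow-weighted average: C = (10.90·0.1700 + 0.8000·17.30) / 11.70 = 15.69/11.70 = 1.341 mg/L.
First-order decay: C = 1.341·exp(−k·t) = 1.341·0.1869 = 0.2507 mg/L.

0.251 mg/L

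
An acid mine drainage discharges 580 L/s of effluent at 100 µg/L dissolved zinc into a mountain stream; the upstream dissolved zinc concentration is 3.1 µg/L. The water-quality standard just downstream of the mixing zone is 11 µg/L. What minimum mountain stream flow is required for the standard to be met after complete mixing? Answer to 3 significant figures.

Set C_mix = 11: (Q·3.100 + 580.0·100.0) / (Q + 580.0) = 11
→ Q = 580.0·(100.0 − 11)/(11 − 3.100) = 6534 L/s.

6530 L/s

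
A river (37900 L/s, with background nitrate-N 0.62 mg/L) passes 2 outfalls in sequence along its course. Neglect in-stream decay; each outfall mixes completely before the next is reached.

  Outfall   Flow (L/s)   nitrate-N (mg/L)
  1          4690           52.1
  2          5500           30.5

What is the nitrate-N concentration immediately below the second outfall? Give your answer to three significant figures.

Outfall 1: combined Q = 42590 L/s; C = (37900·0.6200 + 4690·52.10)/42590 = 6.289 mg/L.
Outfall 2: combined Q = 48090 L/s; C = (42590·6.289 + 5500·30.50)/48090 = 9.058 mg/L.

9.06 mg/L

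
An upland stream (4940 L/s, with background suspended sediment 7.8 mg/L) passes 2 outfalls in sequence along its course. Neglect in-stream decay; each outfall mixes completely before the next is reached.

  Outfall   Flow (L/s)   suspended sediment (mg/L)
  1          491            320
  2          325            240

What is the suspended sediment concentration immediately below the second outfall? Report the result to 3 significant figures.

After outfall 1: Q = 4940 + 491.0 = 5431 L/s; C = (4940·7.800 + 491.0·320.0)/5431 = 36.03 mg/L.
After outfall 2: Q = 5431 + 325.0 = 5756 L/s; C = (5431·36.03 + 325.0·240.0)/5756 = 47.54 mg/L.

47.5 mg/L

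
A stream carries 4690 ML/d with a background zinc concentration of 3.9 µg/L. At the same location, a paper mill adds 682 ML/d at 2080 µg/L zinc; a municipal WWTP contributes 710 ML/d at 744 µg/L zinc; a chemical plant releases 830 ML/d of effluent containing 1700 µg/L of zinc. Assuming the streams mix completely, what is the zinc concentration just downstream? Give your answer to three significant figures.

488 µg/L

After mixing, C = (4690·3.900 + 682.0·2080 + 710.0·744.0 + 830.0·1700) / 6912 = 3376000/6912 = 488.4 µg/L.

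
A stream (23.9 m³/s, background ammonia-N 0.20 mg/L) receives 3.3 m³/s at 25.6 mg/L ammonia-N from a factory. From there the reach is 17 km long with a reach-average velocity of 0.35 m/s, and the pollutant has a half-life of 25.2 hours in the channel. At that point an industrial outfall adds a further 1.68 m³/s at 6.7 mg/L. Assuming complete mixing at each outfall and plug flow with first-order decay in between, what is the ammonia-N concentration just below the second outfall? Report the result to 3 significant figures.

2.52 mg/L

Conservation of mass: C = (23.90·0.2000 + 3.300·25.60) / 27.20 = 89.26/27.20 = 3.282 mg/L; combined flow 27.20 m³/s.
Travel time t = 17·1000 / 0.35 = 48570 s = 13.49 h.
Half-life 25.2 h → k = ln 2 / 25.2 = 0.02751 h⁻¹ = 0.6601 d⁻¹.
Applying C = C₀e^(−kt): 3.282 × 0.6900 = 2.264 mg/L.
At the second outfall, C = (27.20·2.264 + 1.680·6.700) / (27.20 + 1.680) = 2.522 mg/L.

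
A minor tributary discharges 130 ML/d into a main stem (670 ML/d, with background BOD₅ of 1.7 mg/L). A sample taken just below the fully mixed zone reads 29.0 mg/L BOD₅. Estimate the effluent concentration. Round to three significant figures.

170 mg/L

Mass balance: 670.0·1.700 + 130.0·Cₑ = 800.0·29.00
→ Cₑ = (800.0·29.00 − 670.0·1.700) / 130.0 = 169.7 mg/L.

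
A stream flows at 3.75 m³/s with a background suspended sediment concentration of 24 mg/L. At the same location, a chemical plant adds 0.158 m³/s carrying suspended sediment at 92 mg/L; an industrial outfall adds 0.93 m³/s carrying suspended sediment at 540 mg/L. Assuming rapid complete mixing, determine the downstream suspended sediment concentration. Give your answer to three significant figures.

Conservation of mass: C = (3.750·24.00 + 0.1580·92.00 + 0.9300·540.0) / 4.838 = 606.7/4.838 = 125.4 mg/L.

125 mg/L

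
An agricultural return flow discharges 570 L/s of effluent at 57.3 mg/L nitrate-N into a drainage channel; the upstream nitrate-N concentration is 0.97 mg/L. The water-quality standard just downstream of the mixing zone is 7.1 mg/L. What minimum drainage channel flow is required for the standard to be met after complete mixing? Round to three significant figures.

Set C_mix = 7.1: (Q·0.9700 + 570.0·57.30) / (Q + 570.0) = 7.1
→ Q = 570.0·(57.30 − 7.1)/(7.1 − 0.9700) = 4668 L/s.

4670 L/s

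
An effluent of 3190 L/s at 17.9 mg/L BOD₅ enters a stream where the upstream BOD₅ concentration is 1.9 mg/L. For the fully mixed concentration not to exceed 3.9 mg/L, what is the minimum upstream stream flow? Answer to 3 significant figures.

Set C_mix = 3.9: (Q·1.900 + 3190·17.90) / (Q + 3190) = 3.9
→ Q = 3190·(17.90 − 3.9)/(3.9 − 1.900) = 22330 L/s.

22300 L/s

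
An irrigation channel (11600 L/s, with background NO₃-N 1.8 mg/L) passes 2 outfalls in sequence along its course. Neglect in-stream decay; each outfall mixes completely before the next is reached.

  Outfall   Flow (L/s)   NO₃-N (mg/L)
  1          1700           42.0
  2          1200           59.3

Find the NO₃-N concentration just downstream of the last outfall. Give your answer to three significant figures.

Below outfall 1: Q → 13300 L/s, C = (11600·1.800 + 1700·42.00)/13300 = 6.938 mg/L.
Below outfall 2: Q → 14500 L/s, C = (13300·6.938 + 1200·59.30)/14500 = 11.27 mg/L.

11.3 mg/L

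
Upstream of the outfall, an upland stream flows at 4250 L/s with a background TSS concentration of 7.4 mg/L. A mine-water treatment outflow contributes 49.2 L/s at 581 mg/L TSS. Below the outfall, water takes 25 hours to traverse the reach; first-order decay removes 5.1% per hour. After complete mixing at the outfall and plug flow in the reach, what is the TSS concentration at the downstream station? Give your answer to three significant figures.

3.77 mg/L

After mixing, C = (4250·7.400 + 49.20·581.0) / 4299 = 60040/4299 = 13.96 mg/L.
5.1%/h lost → k = −ln(1 − 0.051) = 0.05235 h⁻¹.
Decay over the reach: 13.96·exp(−kt) = 13.96·0.2702 = 3.773 mg/L.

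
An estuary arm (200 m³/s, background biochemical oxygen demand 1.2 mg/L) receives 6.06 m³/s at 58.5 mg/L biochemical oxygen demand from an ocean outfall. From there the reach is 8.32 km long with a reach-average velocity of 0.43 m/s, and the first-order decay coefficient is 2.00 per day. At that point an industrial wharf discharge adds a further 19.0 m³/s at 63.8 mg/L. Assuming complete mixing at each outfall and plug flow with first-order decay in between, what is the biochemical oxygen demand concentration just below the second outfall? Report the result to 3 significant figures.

7.07 mg/L

Flow-weighted average: C = (200.0·1.200 + 6.060·58.50) / 206.1 = 594.5/206.1 = 2.885 mg/L; combined flow 206.1 m³/s.
Travel time t = 8.32·1000 / 0.43 = 19350 s = 5.375 h.
After decay, C = 2.885 × e^(−kt) = 2.885 × 0.6390 = 1.844 mg/L.
Second outfall: C = (206.1·1.844 + 19.00·63.80)/225.1 = 7.074 mg/L.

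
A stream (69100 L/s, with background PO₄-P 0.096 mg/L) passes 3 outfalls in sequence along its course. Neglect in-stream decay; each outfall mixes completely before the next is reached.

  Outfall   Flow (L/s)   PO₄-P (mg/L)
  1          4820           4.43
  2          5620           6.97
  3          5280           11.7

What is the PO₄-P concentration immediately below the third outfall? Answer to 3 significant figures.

1.52 mg/L

After outfall 1: Q = 69100 + 4820 = 73920 L/s; C = (69100·0.09600 + 4820·4.430)/73920 = 0.3786 mg/L.
After outfall 2: Q = 73920 + 5620 = 79540 L/s; C = (73920·0.3786 + 5620·6.970)/79540 = 0.8443 mg/L.
After outfall 3: Q = 79540 + 5280 = 84820 L/s; C = (79540·0.8443 + 5280·11.70)/84820 = 1.520 mg/L.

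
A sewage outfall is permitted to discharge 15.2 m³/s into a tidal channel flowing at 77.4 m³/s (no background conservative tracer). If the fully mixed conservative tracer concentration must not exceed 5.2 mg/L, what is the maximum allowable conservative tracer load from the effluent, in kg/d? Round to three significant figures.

41600 kg/d

Mass balance at the limit: 77.40·0 + 15.20·Cₑ = 92.60·5.2 → Cₑ = 31.68 mg/L.
Load = 15.20 m³/s × 31.68 g/m³ × 86 400 s/d = 41600 kg/d.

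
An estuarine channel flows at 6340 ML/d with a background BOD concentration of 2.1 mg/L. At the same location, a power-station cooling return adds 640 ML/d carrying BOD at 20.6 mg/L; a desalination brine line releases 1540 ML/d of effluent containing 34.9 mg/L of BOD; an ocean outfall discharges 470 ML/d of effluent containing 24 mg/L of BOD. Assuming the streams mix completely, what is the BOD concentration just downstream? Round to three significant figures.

After mixing, C = (6340·2.100 + 640.0·20.60 + 1540·34.90 + 470.0·24.00) / 8990 = 91520/8990 = 10.18 mg/L.

10.2 mg/L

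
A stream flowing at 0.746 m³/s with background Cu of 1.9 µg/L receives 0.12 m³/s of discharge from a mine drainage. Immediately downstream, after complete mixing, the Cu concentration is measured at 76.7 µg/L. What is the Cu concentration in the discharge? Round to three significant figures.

Mass balance: 0.7460·1.900 + 0.1200·Cₑ = 0.8660·76.70
→ Cₑ = (0.8660·76.70 − 0.7460·1.900) / 0.1200 = 541.7 µg/L.

542 µg/L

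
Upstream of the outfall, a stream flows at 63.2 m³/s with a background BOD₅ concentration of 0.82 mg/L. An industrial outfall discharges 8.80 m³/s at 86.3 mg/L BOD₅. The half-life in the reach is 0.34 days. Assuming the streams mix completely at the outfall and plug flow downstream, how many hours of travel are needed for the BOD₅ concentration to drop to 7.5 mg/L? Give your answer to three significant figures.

4.79 h

After mixing, C = (63.20·0.8200 + 8.800·86.30) / 72.00 = 811.3/72.00 = 11.27 mg/L.
Half-life 0.34 d → k = ln 2 / 0.34 = 2.039 d⁻¹.
11.27·exp(−k·t) = 7.5 → t = ln(11.27/7.5)/k = 17250 s = 4.792 h.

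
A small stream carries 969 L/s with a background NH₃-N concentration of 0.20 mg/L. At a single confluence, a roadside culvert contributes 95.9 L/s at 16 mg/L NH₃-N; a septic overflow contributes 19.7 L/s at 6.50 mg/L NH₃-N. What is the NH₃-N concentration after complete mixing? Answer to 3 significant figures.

Mixed concentration C = ΣQC/ΣQ = (969.0·0.2000 + 95.90·16.00 + 19.70·6.500) / 1085 = 1856/1085 = 1.711 mg/L.

1.71 mg/L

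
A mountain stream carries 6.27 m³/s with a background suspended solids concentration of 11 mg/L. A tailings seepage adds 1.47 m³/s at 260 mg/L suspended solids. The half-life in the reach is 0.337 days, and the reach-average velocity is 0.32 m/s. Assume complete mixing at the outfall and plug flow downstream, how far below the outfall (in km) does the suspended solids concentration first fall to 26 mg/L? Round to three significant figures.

10.9 km

Flow-weighted average: C = (6.270·11.00 + 1.470·260.0) / 7.740 = 451.2/7.740 = 58.29 mg/L.
Half-life 0.337 d → k = ln 2 / 0.337 = 2.057 d⁻¹.
Set 58.29·exp(−k·t) = 26 → t = ln(58.29/26)/k = 33910 s = 9.421 h.
Distance = v·t = 0.32·33910 = 10850 m = 10.85 km.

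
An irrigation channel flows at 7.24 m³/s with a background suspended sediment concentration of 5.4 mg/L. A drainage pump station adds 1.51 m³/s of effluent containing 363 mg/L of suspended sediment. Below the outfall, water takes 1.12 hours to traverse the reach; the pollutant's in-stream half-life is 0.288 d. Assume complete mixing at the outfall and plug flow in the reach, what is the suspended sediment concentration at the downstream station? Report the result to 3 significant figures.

60.0 mg/L

After mixing, C = (7.240·5.400 + 1.510·363.0) / 8.750 = 587.2/8.750 = 67.11 mg/L.
Half-life 0.288 d → k = ln 2 / 0.288 = 2.407 d⁻¹.
After decay, C = 67.11 × e^(−kt) = 67.11 × 0.8938 = 59.98 mg/L.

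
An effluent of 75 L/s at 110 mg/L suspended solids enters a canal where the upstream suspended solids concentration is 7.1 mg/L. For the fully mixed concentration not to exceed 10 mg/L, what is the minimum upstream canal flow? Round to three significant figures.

Set C_mix = 10: (Q·7.100 + 75.00·110.0) / (Q + 75.00) = 10
→ Q = 75.00·(110.0 − 10)/(10 − 7.100) = 2586 L/s.

2590 L/s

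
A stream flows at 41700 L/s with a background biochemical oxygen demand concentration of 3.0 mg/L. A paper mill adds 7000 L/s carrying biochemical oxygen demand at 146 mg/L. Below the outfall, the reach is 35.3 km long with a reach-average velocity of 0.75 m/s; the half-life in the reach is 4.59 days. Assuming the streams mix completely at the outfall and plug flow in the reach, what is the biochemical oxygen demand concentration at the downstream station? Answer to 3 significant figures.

Mixed concentration C = ΣQC/ΣQ = (41700·3.000 + 7000·146.0) / 48700 = 1147000/48700 = 23.55 mg/L.
Travel time t = 35.3·1000 / 0.75 = 47070 s = 13.07 h.
Half-life 4.59 d → k = ln 2 / 4.59 = 0.1510 d⁻¹.
Decay over the reach: 23.55·exp(−kt) = 23.55·0.9210 = 21.69 mg/L.

21.7 mg/L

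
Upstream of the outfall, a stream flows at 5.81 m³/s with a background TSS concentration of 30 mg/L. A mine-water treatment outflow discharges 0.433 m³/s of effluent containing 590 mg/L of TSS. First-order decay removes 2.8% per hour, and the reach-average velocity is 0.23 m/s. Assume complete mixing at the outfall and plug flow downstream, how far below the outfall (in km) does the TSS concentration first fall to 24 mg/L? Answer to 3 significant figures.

30.7 km

Flow-weighted average: C = (5.810·30.00 + 0.4330·590.0) / 6.243 = 429.8/6.243 = 68.84 mg/L.
2.8%/h lost → k = −ln(1 − 0.028) = 0.02840 h⁻¹.
Set 68.84·exp(−k·t) = 24 → t = ln(68.84/24)/k = 133600 s = 37.10 h.
Distance = v·t = 0.23·133600 = 30720 m = 30.72 km.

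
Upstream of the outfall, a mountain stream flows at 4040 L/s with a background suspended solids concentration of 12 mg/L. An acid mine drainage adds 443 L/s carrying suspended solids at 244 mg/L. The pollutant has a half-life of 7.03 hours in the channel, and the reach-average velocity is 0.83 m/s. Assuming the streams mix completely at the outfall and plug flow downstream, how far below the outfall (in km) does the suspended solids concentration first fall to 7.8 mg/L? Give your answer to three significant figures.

Mass balance: C = (4040·12.00 + 443.0·244.0) / 4483 = 156600/4483 = 34.93 mg/L.
Half-life 7.03 h → k = ln 2 / 7.03 = 0.09860 h⁻¹ = 2.366 d⁻¹.
Set 34.93·exp(−k·t) = 7.8 → t = ln(34.93/7.8)/k = 54730 s = 15.20 h.
Distance = v·t = 0.83·54730 = 45430 m = 45.43 km.

45.4 km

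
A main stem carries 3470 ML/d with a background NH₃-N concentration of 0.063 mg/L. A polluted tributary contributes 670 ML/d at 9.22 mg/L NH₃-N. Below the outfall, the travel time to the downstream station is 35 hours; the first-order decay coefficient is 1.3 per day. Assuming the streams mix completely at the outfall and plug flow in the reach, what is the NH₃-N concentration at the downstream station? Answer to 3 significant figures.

Flow-weighted average: C = (3470·0.06300 + 670.0·9.220) / 4140 = 6396/4140 = 1.545 mg/L.
After decay, C = 1.545 × e^(−kt) = 1.545 × 0.1502 = 0.2320 mg/L.

0.232 mg/L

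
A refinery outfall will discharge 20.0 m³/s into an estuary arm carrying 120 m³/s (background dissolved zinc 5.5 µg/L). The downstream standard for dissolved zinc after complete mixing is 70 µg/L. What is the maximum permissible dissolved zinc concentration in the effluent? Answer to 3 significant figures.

457 µg/L

At the limit, (Qr·Cr + Qe·Cₑ)/(Qr + Qe) = 70:
Cₑ = (140.0·70 − 120.0·5.500) / 20.00 = 457.0 µg/L.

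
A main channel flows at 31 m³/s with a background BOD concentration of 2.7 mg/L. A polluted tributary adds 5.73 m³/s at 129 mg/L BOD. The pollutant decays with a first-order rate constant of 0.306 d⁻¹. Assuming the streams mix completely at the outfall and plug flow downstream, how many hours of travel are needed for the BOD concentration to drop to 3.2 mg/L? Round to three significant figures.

153 h

After mixing, C = (31.00·2.700 + 5.730·129.0) / 36.73 = 822.9/36.73 = 22.40 mg/L.
22.40·exp(−k·t) = 3.2 → t = ln(22.40/3.2)/k = 549500 s = 152.6 h.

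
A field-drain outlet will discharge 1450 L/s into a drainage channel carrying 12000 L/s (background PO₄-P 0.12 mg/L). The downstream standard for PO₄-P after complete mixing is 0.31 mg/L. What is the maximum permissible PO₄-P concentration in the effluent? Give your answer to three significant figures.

At the limit, (Qr·Cr + Qe·Cₑ)/(Qr + Qe) = 0.31:
Cₑ = (13450·0.31 − 12000·0.1200) / 1450 = 1.882 mg/L.

1.88 mg/L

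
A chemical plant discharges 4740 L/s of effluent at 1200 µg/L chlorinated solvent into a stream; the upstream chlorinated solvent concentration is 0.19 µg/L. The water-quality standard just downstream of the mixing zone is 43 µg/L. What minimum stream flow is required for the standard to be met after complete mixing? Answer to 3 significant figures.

Set C_mix = 43: (Q·0.1900 + 4740·1200) / (Q + 4740) = 43
→ Q = 4740·(1200 − 43)/(43 − 0.1900) = 128100 L/s.

128000 L/s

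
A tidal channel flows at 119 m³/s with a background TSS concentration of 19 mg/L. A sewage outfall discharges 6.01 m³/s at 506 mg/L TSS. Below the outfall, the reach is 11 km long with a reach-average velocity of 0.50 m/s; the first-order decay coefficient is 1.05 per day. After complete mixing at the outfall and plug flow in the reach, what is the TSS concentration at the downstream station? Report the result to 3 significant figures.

32.5 mg/L

Conservation of mass: C = (119.0·19.00 + 6.010·506.0) / 125.0 = 5302/125.0 = 42.41 mg/L.
Travel time t = 11·1000 / 0.50 = 22000 s = 6.111 h.
First-order decay: C = 42.41·exp(−k·t) = 42.41·0.7654 = 32.46 mg/L.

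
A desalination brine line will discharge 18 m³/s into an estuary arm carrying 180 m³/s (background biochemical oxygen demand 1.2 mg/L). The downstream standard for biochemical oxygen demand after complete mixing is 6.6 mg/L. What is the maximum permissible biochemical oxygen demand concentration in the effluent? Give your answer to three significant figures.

At the limit, (Qr·Cr + Qe·Cₑ)/(Qr + Qe) = 6.6:
Cₑ = (198.0·6.6 − 180.0·1.200) / 18.00 = 60.60 mg/L.

60.6 mg/L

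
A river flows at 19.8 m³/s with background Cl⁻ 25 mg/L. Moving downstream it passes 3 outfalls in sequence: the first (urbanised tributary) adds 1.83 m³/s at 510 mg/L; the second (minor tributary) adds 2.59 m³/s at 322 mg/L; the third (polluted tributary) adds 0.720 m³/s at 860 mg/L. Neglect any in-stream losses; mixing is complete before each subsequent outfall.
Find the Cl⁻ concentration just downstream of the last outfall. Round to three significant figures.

116 mg/L

Outfall 1: combined Q = 21.63 m³/s; C = (19.80·25.00 + 1.830·510.0)/21.63 = 66.03 mg/L.
Outfall 2: combined Q = 24.22 m³/s; C = (21.63·66.03 + 2.590·322.0)/24.22 = 93.41 mg/L.
Outfall 3: combined Q = 24.94 m³/s; C = (24.22·93.41 + 0.7200·860.0)/24.94 = 115.5 mg/L.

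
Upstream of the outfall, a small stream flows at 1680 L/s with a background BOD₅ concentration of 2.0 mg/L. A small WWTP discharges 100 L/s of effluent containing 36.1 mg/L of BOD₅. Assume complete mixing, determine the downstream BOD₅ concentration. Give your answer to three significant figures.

3.92 mg/L

Mixed concentration C = ΣQC/ΣQ = (1680·2.000 + 100.0·36.10) / 1780 = 6970/1780 = 3.916 mg/L.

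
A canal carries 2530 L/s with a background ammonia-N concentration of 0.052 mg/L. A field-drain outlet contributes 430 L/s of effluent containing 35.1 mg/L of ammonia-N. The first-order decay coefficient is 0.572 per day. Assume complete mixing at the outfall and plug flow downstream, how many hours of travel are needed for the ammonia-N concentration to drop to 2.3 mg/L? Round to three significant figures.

After mixing, C = (2530·0.05200 + 430.0·35.10) / 2960 = 15220/2960 = 5.143 mg/L.
5.143·exp(−k·t) = 2.3 → t = ln(5.143/2.3)/k = 121600 s = 33.77 h.

33.8 h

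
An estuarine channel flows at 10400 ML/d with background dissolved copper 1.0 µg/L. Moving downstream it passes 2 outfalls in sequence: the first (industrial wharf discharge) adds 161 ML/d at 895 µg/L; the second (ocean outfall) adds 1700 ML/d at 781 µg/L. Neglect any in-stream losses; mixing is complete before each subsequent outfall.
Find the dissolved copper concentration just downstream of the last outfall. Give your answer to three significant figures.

Outfall 1: combined Q = 10560 ML/d; C = (10400·1.000 + 161.0·895.0)/10560 = 14.63 µg/L.
Outfall 2: combined Q = 12260 ML/d; C = (10560·14.63 + 1700·781.0)/12260 = 120.9 µg/L.

121 µg/L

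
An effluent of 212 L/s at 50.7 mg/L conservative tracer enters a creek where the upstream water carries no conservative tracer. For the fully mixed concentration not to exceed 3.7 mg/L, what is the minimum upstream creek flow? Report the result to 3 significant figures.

Set C_mix = 3.7: (Q·0 + 212.0·50.70) / (Q + 212.0) = 3.7
→ Q = 212.0·(50.70 − 3.7)/(3.7 − 0) = 2693 L/s.

2690 L/s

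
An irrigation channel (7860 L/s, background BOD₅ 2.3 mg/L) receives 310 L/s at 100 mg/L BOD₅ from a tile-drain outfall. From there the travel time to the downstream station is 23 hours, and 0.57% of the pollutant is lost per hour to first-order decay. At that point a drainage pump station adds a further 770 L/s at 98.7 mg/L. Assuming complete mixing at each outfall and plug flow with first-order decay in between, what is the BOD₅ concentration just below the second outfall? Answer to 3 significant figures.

13.3 mg/L

Mass balance: C = (7860·2.300 + 310.0·100.0) / 8170 = 49080/8170 = 6.007 mg/L; combined flow 8170 L/s.
0.57%/h lost → k = −ln(1 − 0.0057) = 0.005716 h⁻¹.
Applying C = C₀e^(−kt): 6.007 × 0.8768 = 5.267 mg/L.
At the second outfall, C = (8170·5.267 + 770.0·98.70) / (8170 + 770.0) = 13.31 mg/L.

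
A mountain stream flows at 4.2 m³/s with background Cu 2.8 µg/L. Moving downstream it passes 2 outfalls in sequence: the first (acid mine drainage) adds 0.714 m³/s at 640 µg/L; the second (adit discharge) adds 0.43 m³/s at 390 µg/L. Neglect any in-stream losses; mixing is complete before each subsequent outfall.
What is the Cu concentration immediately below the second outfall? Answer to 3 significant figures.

119 µg/L

After outfall 1: Q = 4.200 + 0.7140 = 4.914 m³/s; C = (4.200·2.800 + 0.7140·640.0)/4.914 = 95.38 µg/L.
After outfall 2: Q = 4.914 + 0.4300 = 5.344 m³/s; C = (4.914·95.38 + 0.4300·390.0)/5.344 = 119.1 µg/L.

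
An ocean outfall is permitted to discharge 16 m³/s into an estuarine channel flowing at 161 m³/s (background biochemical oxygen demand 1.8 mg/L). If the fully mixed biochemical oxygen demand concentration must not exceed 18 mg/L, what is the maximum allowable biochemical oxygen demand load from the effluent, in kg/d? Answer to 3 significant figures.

250000 kg/d

Mass balance at the limit: 161.0·1.800 + 16.00·Cₑ = 177.0·18 → Cₑ = 181.0 mg/L.
Load = 16.00 m³/s × 181.0 g/m³ × 86 400 s/d = 250200 kg/d.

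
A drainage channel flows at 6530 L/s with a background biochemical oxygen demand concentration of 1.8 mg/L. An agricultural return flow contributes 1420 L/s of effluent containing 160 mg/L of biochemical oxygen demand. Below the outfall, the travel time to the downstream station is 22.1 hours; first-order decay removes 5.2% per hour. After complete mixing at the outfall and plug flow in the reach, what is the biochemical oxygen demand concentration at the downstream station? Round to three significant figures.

Flow-weighted average: C = (6530·1.800 + 1420·160.0) / 7950 = 239000/7950 = 30.06 mg/L.
5.2%/h lost → k = −ln(1 − 0.052) = 0.05340 h⁻¹.
Applying C = C₀e^(−kt): 30.06 × 0.3072 = 9.234 mg/L.

9.23 mg/L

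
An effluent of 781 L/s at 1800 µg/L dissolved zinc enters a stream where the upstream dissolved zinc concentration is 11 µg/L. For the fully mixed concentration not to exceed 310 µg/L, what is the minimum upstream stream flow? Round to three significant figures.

3890 L/s

Set C_mix = 310: (Q·11.00 + 781.0·1800) / (Q + 781.0) = 310
→ Q = 781.0·(1800 − 310)/(310 − 11.00) = 3892 L/s.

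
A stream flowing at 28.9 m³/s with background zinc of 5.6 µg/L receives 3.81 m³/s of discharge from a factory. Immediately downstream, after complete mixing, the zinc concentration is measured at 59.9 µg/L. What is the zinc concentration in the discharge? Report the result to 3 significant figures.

Mass balance: 28.90·5.600 + 3.810·Cₑ = 32.71·59.90
→ Cₑ = (32.71·59.90 − 28.90·5.600) / 3.810 = 471.8 µg/L.

472 µg/L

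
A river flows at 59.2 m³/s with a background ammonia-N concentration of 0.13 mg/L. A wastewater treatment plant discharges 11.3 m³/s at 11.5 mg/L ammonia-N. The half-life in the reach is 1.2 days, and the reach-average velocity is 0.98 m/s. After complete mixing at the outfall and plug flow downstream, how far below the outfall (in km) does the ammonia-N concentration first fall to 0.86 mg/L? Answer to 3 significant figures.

120 km

After mixing, C = (59.20·0.1300 + 11.30·11.50) / 70.50 = 137.6/70.50 = 1.952 mg/L.
Half-life 1.2 d → k = ln 2 / 1.2 = 0.5776 d⁻¹.
Set 1.952·exp(−k·t) = 0.86 → t = ln(1.952/0.86)/k = 122600 s = 34.07 h.
Distance = v·t = 0.98·122600 = 120200 m = 120.2 km.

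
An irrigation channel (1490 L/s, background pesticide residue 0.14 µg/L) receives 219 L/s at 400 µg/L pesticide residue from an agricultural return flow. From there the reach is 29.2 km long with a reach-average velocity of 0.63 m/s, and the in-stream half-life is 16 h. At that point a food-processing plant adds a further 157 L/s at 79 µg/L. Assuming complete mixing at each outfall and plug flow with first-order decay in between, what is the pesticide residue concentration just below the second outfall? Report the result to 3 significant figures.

Mixed concentration C = ΣQC/ΣQ = (1490·0.1400 + 219.0·400.0) / 1709 = 87810/1709 = 51.38 µg/L; combined flow 1709 L/s.
Travel time t = 29.2·1000 / 0.63 = 46350 s = 12.87 h.
Half-life 16 h → k = ln 2 / 16 = 0.04332 h⁻¹ = 1.040 d⁻¹.
Applying C = C₀e^(−kt): 51.38 × 0.5725 = 29.41 µg/L.
At the second outfall, C = (1709·29.41 + 157.0·79.00) / (1709 + 157.0) = 33.59 µg/L.

33.6 µg/L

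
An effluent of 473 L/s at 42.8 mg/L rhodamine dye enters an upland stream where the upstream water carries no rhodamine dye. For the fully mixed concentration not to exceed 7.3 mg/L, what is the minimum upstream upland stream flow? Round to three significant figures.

Set C_mix = 7.3: (Q·0 + 473.0·42.80) / (Q + 473.0) = 7.3
→ Q = 473.0·(42.80 − 7.3)/(7.3 − 0) = 2300 L/s.

2300 L/s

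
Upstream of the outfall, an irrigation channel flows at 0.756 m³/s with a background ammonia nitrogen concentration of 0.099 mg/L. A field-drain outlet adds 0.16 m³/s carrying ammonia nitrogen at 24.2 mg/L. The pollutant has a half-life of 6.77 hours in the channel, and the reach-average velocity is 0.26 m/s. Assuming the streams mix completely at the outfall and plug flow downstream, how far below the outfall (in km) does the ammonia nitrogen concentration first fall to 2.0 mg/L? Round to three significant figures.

7.02 km

Flow-weighted average: C = (0.7560·0.09900 + 0.1600·24.20) / 0.9160 = 3.947/0.9160 = 4.309 mg/L.
Half-life 6.77 h → k = ln 2 / 6.77 = 0.1024 h⁻¹ = 2.457 d⁻¹.
Set 4.309·exp(−k·t) = 2.0 → t = ln(4.309/2.0)/k = 26990 s = 7.496 h.
Distance = v·t = 0.26·26990 = 7017 m = 7.017 km.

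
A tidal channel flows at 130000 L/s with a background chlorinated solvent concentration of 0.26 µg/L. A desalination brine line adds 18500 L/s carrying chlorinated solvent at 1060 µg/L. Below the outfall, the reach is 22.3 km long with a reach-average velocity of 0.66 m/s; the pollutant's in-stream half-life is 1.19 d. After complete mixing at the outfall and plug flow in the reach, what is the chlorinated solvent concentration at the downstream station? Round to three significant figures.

105 µg/L

Mixed concentration C = ΣQC/ΣQ = (130000·0.2600 + 18500·1060) / 148500 = 19640000/148500 = 132.3 µg/L.
Travel time t = 22.3·1000 / 0.66 = 33790 s = 9.386 h.
Half-life 1.19 d → k = ln 2 / 1.19 = 0.5825 d⁻¹.
After decay, C = 132.3 × e^(−kt) = 132.3 × 0.7963 = 105.3 µg/L.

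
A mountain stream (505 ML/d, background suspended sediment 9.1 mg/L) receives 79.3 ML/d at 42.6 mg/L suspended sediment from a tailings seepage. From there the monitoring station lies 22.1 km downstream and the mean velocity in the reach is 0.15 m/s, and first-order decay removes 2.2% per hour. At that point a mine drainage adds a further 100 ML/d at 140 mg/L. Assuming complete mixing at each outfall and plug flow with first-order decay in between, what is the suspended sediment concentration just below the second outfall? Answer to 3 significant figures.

Flow-weighted average: C = (505.0·9.100 + 79.30·42.60) / 584.3 = 7974/584.3 = 13.65 mg/L; combined flow 584.3 ML/d.
Travel time t = 22.1·1000 / 0.15 = 147300 s = 40.93 h.
2.2%/h lost → k = −ln(1 − 0.022) = 0.02225 h⁻¹.
Decay over the reach: 13.65·exp(−kt) = 13.65·0.4024 = 5.491 mg/L.
At the second outfall, C = (584.3·5.491 + 100.0·140.0) / (584.3 + 100.0) = 25.15 mg/L.

25.1 mg/L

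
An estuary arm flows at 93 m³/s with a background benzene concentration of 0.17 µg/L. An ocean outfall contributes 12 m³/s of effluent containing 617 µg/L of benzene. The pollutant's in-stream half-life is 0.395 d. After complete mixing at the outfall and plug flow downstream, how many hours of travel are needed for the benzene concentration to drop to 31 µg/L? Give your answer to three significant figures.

11.3 h

After mixing, C = (93.00·0.1700 + 12.00·617.0) / 105.0 = 7420/105.0 = 70.66 µg/L.
Half-life 0.395 d → k = ln 2 / 0.395 = 1.755 d⁻¹.
70.66·exp(−k·t) = 31 → t = ln(70.66/31)/k = 40570 s = 11.27 h.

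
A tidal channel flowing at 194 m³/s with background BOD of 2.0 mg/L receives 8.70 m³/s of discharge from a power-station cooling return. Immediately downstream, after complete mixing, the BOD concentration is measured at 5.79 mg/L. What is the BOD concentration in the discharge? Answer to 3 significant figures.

Mass balance: 194.0·2.000 + 8.700·Cₑ = 202.7·5.790
→ Cₑ = (202.7·5.790 − 194.0·2.000) / 8.700 = 90.30 mg/L.

90.3 mg/L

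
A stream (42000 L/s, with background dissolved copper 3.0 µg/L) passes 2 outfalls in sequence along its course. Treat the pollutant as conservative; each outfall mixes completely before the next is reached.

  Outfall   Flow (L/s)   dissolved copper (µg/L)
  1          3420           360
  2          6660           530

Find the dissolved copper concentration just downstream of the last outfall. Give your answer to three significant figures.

After outfall 1: Q = 42000 + 3420 = 45420 L/s; C = (42000·3.000 + 3420·360.0)/45420 = 29.88 µg/L.
After outfall 2: Q = 45420 + 6660 = 52080 L/s; C = (45420·29.88 + 6660·530.0)/52080 = 93.84 µg/L.

93.8 µg/L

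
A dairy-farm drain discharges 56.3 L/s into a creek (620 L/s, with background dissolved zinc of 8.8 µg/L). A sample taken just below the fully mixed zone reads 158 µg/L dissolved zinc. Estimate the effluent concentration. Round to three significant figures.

1800 µg/L

Mass balance: 620.0·8.800 + 56.30·Cₑ = 676.3·158.0
→ Cₑ = (676.3·158.0 − 620.0·8.800) / 56.30 = 1801 µg/L.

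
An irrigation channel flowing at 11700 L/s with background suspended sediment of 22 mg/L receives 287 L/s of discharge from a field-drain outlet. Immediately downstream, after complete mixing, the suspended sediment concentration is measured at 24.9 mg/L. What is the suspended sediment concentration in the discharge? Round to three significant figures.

Mass balance: 11700·22.00 + 287.0·Cₑ = 11990·24.90
→ Cₑ = (11990·24.90 − 11700·22.00) / 287.0 = 143.1 mg/L.

143 mg/L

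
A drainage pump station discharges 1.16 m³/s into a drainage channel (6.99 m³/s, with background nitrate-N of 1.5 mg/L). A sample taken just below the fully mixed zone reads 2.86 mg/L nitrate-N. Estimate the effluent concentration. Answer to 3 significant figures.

Mass balance: 6.990·1.500 + 1.160·Cₑ = 8.150·2.860
→ Cₑ = (8.150·2.860 − 6.990·1.500) / 1.160 = 11.06 mg/L.

11.1 mg/L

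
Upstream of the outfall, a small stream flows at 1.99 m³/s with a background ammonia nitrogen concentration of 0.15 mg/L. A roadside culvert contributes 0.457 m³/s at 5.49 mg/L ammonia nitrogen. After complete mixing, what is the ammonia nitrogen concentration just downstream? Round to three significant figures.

Mixed concentration C = ΣQC/ΣQ = (1.990·0.1500 + 0.4570·5.490) / 2.447 = 2.807/2.447 = 1.147 mg/L.

1.15 mg/L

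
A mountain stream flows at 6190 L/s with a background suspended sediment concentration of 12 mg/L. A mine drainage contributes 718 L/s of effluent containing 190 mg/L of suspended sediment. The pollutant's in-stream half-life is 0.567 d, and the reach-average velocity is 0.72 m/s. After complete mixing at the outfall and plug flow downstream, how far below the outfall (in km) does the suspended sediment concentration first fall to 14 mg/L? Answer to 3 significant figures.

Mixed concentration C = ΣQC/ΣQ = (6190·12.00 + 718.0·190.0) / 6908 = 210700/6908 = 30.50 mg/L.
Half-life 0.567 d → k = ln 2 / 0.567 = 1.222 d⁻¹.
Set 30.50·exp(−k·t) = 14 → t = ln(30.50/14)/k = 55040 s = 15.29 h.
Distance = v·t = 0.72·55040 = 39630 m = 39.63 km.

39.6 km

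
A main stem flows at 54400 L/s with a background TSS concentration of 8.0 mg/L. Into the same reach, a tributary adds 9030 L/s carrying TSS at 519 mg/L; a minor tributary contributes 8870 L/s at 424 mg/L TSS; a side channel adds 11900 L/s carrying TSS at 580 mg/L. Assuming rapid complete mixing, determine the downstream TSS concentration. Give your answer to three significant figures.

Mixed concentration C = ΣQC/ΣQ = (54400·8.000 + 9030·519.0 + 8870·424.0 + 11900·580.0) / 84200 = 15780000/84200 = 187.5 mg/L.

187 mg/L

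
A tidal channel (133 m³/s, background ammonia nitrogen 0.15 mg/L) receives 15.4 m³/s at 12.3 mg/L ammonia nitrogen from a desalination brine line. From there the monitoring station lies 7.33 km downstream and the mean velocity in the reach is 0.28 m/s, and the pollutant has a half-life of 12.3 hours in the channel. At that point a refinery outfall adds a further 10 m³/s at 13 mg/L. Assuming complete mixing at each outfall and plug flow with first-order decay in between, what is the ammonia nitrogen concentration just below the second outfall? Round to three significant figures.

Flow-weighted average: C = (133.0·0.1500 + 15.40·12.30) / 148.4 = 209.4/148.4 = 1.411 mg/L; combined flow 148.4 m³/s.
Travel time t = 7.33·1000 / 0.28 = 26180 s = 7.272 h.
Half-life 12.3 h → k = ln 2 / 12.3 = 0.05635 h⁻¹ = 1.352 d⁻¹.
Decay over the reach: 1.411·exp(−kt) = 1.411·0.6638 = 0.9365 mg/L.
Second outfall: C = (148.4·0.9365 + 10.00·13.00)/158.4 = 1.698 mg/L.

1.70 mg/L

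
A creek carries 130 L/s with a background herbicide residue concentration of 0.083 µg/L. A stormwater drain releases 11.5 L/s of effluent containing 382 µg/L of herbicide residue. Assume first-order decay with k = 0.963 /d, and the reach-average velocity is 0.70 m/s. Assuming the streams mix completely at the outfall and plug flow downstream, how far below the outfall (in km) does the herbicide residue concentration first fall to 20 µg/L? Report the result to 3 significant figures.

27.8 km

Mixed concentration C = ΣQC/ΣQ = (130.0·0.08300 + 11.50·382.0) / 141.5 = 4404/141.5 = 31.12 µg/L.
Set 31.12·exp(−k·t) = 20 → t = ln(31.12/20)/k = 39670 s = 11.02 h.
Distance = v·t = 0.70·39670 = 27770 m = 27.77 km.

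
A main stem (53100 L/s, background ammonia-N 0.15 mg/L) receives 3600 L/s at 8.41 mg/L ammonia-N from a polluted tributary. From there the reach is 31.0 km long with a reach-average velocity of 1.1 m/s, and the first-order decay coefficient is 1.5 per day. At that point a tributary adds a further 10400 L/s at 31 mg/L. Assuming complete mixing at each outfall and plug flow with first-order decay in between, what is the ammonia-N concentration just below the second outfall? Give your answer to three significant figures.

5.15 mg/L

Flow-weighted average: C = (53100·0.1500 + 3600·8.410) / 56700 = 38240/56700 = 0.6744 mg/L; combined flow 56700 L/s.
Travel time t = 31.0·1000 / 1.1 = 28180 s = 7.828 h.
Decay over the reach: 0.6744·exp(−kt) = 0.6744·0.6131 = 0.4135 mg/L.
Second outfall: C = (56700·0.4135 + 10400·31.00)/67100 = 5.154 mg/L.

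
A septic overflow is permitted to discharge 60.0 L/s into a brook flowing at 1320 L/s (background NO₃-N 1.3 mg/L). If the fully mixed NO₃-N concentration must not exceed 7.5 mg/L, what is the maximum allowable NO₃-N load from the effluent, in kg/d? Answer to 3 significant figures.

746 kg/d

Mass balance at the limit: 1320·1.300 + 60.00·Cₑ = 1380·7.5 → Cₑ = 143.9 mg/L.
60.00 L/s = 0.06000 m³/s. Load = 0.06000 m³/s × 143.9 g/m³ × 86 400 s/d = 746.0 kg/d.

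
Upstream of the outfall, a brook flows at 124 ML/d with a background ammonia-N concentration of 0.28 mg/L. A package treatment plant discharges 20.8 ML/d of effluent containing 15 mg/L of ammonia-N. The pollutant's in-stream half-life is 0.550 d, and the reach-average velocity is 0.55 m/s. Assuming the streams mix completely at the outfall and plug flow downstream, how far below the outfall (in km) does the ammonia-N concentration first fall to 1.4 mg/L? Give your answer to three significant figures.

20.2 km

After mixing, C = (124.0·0.2800 + 20.80·15.00) / 144.8 = 346.7/144.8 = 2.394 mg/L.
Half-life 0.550 d → k = ln 2 / 0.550 = 1.260 d⁻¹.
Set 2.394·exp(−k·t) = 1.4 → t = ln(2.394/1.4)/k = 36790 s = 10.22 h.
Distance = v·t = 0.55·36790 = 20240 m = 20.24 km.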